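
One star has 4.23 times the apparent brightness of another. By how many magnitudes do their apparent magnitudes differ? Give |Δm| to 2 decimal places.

|Δm| ≈ 1.57

Pogson: Δm = −2.5 log₁₀(ratio) = −2.5 log₁₀(4.23) = −2.5 × 0.6263 = -1.566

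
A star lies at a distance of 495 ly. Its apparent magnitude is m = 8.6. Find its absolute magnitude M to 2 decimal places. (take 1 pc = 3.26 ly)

d = 495 ly / 3.26 = 151.8 pc
5 log₁₀(d/10 pc) = 5 log₁₀(151.8) − 5 = 5.907
M = m − 5 log₁₀(d/10) = 8.6 − 5.907 = 2.693

M ≈ 2.69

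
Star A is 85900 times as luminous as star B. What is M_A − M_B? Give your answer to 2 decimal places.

M_A − M_B ≈ -12.33

Pogson: ΔM = −2.5 log₁₀(ratio) = −2.5 log₁₀(85900) = −2.5 × 4.9340 = -12.335
Star A is brighter, so it has the smaller magnitude: the difference is negative.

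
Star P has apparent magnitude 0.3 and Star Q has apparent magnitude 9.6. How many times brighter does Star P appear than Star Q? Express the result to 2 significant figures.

Δm = 0.3 − (9.6) = -9.3
Flux ratio = 10^(−0.4 Δm) = 10^(−0.4 × -9.3) = 10^3.720 = 5248

5200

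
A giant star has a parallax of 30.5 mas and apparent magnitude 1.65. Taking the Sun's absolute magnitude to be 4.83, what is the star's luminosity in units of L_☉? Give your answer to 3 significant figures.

d = 1/p = 1000/30.5 mas = 32.79 pc
M = m − 5 log₁₀ d + 5 = 1.65 − 5·1.5157 + 5 = -0.929
M − M_☉ = -0.929 − 4.83 = -5.759
L/L_☉ = 10^(−0.4 × -5.759) = 201.1

L/L_☉ ≈ 201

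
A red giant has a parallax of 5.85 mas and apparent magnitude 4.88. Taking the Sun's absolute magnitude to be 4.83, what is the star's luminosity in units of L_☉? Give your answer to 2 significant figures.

L/L_☉ ≈ 280

d = 1/p = 1000/5.85 mas = 170.9 pc
M = m − 5 log₁₀ d + 5 = 4.88 − 5·2.2328 + 5 = -1.284
M − M_☉ = -1.284 − 4.83 = -6.114
L/L_☉ = 10^(−0.4 × -6.114) = 279.1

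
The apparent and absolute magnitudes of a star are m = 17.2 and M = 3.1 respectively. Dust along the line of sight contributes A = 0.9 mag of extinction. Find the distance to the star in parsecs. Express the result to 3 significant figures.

d ≈ 4370 pc

m − M = 5 log₁₀(d/10 pc) + A  ⇒  17.2 − (3.1) − 0.9 = 5 log₁₀(d/10)
13.200 = 5 log₁₀(d/10)
log₁₀ d = (m − M − A)/5 + 1 = 3.6400
d = 10^3.6400 = 4365 pc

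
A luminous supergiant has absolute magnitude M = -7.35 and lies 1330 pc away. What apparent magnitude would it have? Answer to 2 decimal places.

m ≈ 3.27

m = M + 5 log₁₀ d − 5 = -7.35 + 5·3.1239 − 5 = 3.269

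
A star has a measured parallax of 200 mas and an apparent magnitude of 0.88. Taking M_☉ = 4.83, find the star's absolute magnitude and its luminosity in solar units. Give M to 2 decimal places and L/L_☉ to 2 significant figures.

M ≈ 2.39; L/L_☉ ≈ 9.5

d = 1/p = 1000/200 mas = 5.000 pc
M = m − 5 log₁₀ d + 5 = 0.88 − 5·0.6990 + 5 = 2.385
M − M_☉ = 2.385 − 4.83 = -2.445
L/L_☉ = 10^(−0.4 × -2.445) = 9.505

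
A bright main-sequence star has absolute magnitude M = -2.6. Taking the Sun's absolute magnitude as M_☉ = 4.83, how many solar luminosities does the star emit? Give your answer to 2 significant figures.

L/L_☉ ≈ 940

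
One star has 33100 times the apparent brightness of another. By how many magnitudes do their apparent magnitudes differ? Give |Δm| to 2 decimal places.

Pogson: Δm = −2.5 log₁₀(ratio) = −2.5 log₁₀(33100) = −2.5 × 4.5198 = -11.300

|Δm| ≈ 11.30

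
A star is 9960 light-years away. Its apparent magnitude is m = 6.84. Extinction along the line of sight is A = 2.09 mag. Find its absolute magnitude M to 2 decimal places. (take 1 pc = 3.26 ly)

M ≈ -7.68

d = 9960 ly / 3.26 = 3055 pc
5 log₁₀(d/10 pc) = 5 log₁₀(3055) − 5 = 12.425
M = m − 5 log₁₀(d/10) − A = 6.84 − 12.425 − 2.09 = -7.675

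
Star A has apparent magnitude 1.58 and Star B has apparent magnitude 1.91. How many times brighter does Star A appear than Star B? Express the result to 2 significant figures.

1.4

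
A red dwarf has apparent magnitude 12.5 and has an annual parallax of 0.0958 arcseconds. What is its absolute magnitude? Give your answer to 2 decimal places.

M ≈ 12.41

d = 1/p = 1/0.0958″ = 10.44 pc
5 log₁₀(d/10 pc) = 5 log₁₀(10.44) − 5 = 0.093
M = m − 5 log₁₀(d/10) = 12.5 − 0.093 = 12.407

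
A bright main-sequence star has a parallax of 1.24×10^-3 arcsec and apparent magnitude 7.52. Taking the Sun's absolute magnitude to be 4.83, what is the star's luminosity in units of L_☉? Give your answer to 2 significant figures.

d = 1/p = 1/1.24×10^-3″ = 806.5 pc
M = m − 5 log₁₀ d + 5 = 7.52 − 5·2.9066 + 5 = -2.013
M − M_☉ = -2.013 − 4.83 = -6.843
L/L_☉ = 10^(−0.4 × -6.843) = 546.0

L/L_☉ ≈ 550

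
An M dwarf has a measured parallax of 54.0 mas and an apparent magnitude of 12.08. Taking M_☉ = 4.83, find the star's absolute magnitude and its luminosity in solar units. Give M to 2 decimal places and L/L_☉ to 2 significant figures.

M ≈ 10.74; L/L_☉ ≈ 4.3×10^-3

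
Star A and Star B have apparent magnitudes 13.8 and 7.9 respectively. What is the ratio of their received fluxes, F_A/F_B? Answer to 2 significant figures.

Magnitude difference = 5.9
Flux ratio = 10^(−0.4 Δm) = 10^(−0.4 × 5.9) = 10^-2.360 = 4.365×10^-3

F_A/F_B ≈ 4.4×10^-3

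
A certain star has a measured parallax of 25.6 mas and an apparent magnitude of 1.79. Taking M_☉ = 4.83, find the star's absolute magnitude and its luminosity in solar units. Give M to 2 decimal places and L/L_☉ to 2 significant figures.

d = 1/p = 1000/25.6 mas = 39.06 pc
M = m − 5 log₁₀ d + 5 = 1.79 − 5·1.5918 + 5 = -1.169
M − M_☉ = -1.169 − 4.83 = -5.999
L/L_☉ = 10^(−0.4 × -5.999) = 250.9

M ≈ -1.17; L/L_☉ ≈ 250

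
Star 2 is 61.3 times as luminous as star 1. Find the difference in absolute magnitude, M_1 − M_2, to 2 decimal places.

M_1 − M_2 ≈ 4.47

Pogson: ΔM = −2.5 log₁₀(ratio) = −2.5 log₁₀(61.3) = −2.5 × 1.7875 = -4.469
Star 2 is brighter so has the smaller magnitude: M_1 − M_2 is positive.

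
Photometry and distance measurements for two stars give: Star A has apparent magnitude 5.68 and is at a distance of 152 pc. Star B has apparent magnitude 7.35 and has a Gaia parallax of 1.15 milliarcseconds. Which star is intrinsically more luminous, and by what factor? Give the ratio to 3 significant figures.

Star B is more luminous, by a factor of 7.03.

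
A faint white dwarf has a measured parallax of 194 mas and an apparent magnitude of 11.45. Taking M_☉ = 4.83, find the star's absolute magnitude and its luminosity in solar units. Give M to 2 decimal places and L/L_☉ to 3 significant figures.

d = 1/p = 1000/194 mas = 5.155 pc
M = m − 5 log₁₀ d + 5 = 11.45 − 5·0.7122 + 5 = 12.889
M − M_☉ = 12.889 − 4.83 = 8.059
L/L_☉ = 10^(−0.4 × 8.059) = 5.976×10^-4

M ≈ 12.89; L/L_☉ ≈ 5.98×10^-4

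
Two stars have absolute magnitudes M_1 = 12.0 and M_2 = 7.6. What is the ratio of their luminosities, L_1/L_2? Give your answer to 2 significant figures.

ΔM = M_1 − M_2 = 4.4
L_1/L_2 = 10^(−0.4 ΔM) = 10^-1.760 = 0.01738

L_1/L_2 ≈ 0.017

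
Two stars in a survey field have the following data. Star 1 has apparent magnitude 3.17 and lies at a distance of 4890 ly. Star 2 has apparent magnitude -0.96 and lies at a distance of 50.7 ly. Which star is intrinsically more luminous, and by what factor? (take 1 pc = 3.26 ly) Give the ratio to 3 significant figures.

Star 1 is more luminous, by a factor of 207.

Star 1: d = 4890 ly / 3.26 = 1500 pc
Star 1: M = m − 5 log₁₀ d + 5 = 3.17 − 5·3.1761 + 5 = -7.710
Star 2: d = 50.7 ly / 3.26 = 15.55 pc
Star 2: M = m − 5 log₁₀ d + 5 = -0.96 − 5·1.1918 + 5 = -1.919
ΔM = M_1 − M_2 = -7.710 − (-1.919) = -5.792; smaller M is more luminous → Star 1.
L ratio = 10^(0.4 |ΔM|) = 10^2.317 = 207.3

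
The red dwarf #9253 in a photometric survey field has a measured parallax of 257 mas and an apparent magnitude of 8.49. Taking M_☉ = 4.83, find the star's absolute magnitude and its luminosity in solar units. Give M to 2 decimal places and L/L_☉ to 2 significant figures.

M ≈ 10.54; L/L_☉ ≈ 5.2×10^-3

d = 1/p = 1000/257 mas = 3.891 pc
M = m − 5 log₁₀ d + 5 = 8.49 − 5·0.5901 + 5 = 10.540
M − M_☉ = 10.540 − 4.83 = 5.710
L/L_☉ = 10^(−0.4 × 5.710) = 5.202×10^-3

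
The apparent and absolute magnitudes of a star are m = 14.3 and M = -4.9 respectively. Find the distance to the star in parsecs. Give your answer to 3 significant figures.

d ≈ 69200 pc

μ = m − M = 19.200
m − M = 5 log₁₀ d − 5
log₁₀ d = (m − M)/5 + 1 = 4.8400
d = 10^4.8400 = 69180 pc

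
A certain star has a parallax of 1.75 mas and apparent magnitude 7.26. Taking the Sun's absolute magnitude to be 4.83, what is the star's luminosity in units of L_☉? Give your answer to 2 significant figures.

d = 1/p = 1000/1.75 mas = 571.4 pc
M = m − 5 log₁₀ d + 5 = 7.26 − 5·2.7570 + 5 = -1.525
M − M_☉ = -1.525 − 4.83 = -6.355
L/L_☉ = 10^(−0.4 × -6.355) = 348.3

L/L_☉ ≈ 350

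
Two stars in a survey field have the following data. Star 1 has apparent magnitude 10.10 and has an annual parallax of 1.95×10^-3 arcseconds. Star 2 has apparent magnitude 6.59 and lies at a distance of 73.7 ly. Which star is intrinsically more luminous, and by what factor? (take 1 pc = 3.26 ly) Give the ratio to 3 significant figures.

Star 1 is more luminous, by a factor of 20.3.

Star 1: d = 1/p = 1/1.95×10^-3″ = 512.8 pc
Star 1: M = m − 5 log₁₀ d + 5 = 10.10 − 5·2.7100 + 5 = 1.550
Star 2: d = 73.7 ly / 3.26 = 22.61 pc
Star 2: M = m − 5 log₁₀ d + 5 = 6.59 − 5·1.3542 + 5 = 4.819
ΔM = M_1 − M_2 = 1.550 − (4.819) = -3.269; smaller M is more luminous → Star 1.
L ratio = 10^(0.4 |ΔM|) = 10^1.307 = 20.30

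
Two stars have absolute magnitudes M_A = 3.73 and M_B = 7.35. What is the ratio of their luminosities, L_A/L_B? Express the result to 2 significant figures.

L_A/L_B ≈ 28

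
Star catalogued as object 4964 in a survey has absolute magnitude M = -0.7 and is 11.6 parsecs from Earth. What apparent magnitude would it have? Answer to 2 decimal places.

m ≈ -0.38

m = M + 5 log₁₀ d − 5 = -0.7 + 5·1.0645 − 5 = -0.378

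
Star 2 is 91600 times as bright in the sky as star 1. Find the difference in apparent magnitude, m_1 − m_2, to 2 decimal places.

Pogson: Δm = −2.5 log₁₀(ratio) = −2.5 log₁₀(91600) = −2.5 × 4.9619 = -12.405
Star 2 is brighter so has the smaller magnitude: m_1 − m_2 is positive.

m_1 − m_2 ≈ 12.40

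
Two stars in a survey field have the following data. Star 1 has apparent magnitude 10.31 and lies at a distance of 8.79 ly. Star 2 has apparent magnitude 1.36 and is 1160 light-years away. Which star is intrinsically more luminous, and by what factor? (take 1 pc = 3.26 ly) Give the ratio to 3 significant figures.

Star 1: d = 8.79 ly / 3.26 = 2.696 pc
Star 1: M = m − 5 log₁₀ d + 5 = 10.31 − 5·0.4308 + 5 = 13.156
Star 2: d = 1160 ly / 3.26 = 355.8 pc
Star 2: M = m − 5 log₁₀ d + 5 = 1.36 − 5·2.5512 + 5 = -6.396
ΔM = M_1 − M_2 = 13.156 − (-6.396) = 19.552; smaller M is more luminous → Star 2.
L ratio = 10^(0.4 |ΔM|) = 10^7.821 = 6.621×10^7

Star 2 is more luminous, by a factor of 6.62×10^7.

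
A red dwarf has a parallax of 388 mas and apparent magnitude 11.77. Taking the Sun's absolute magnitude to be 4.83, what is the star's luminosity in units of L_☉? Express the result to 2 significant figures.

d = 1/p = 1000/388 mas = 2.577 pc
M = m − 5 log₁₀ d + 5 = 11.77 − 5·0.4112 + 5 = 14.714
M − M_☉ = 14.714 − 4.83 = 9.884
L/L_☉ = 10^(−0.4 × 9.884) = 1.113×10^-4

L/L_☉ ≈ 1.1×10^-4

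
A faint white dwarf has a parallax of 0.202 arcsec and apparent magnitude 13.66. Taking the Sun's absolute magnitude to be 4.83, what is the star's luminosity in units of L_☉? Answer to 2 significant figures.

L/L_☉ ≈ 7.2×10^-5

d = 1/p = 1/0.202″ = 4.950 pc
M = m − 5 log₁₀ d + 5 = 13.66 − 5·0.6946 + 5 = 15.187
M − M_☉ = 15.187 − 4.83 = 10.357
L/L_☉ = 10^(−0.4 × 10.357) = 7.199×10^-5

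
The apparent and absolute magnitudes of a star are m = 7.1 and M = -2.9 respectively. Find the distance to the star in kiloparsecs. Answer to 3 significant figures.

Distance modulus: m − M = 7.1 − (-2.9) = 10.000
m − M = 5 log₁₀ d − 5
log₁₀ d = (m − M)/5 + 1 = 3.0000
d = 10^3.0000 = 1000 pc
= 1.000 kpc

d ≈ 1.00 kpc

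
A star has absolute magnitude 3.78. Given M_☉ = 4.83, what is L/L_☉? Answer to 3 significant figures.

M − M_☉ = 3.78 − 4.83 = -1.050
L/L_☉ = 10^(−0.4 (M − M_☉)) = 10^0.420 = 2.630

L/L_☉ ≈ 2.63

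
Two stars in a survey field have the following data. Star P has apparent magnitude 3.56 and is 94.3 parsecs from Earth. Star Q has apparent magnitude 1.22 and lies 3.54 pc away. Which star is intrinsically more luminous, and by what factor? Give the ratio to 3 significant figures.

Star P is more luminous, by a factor of 82.2.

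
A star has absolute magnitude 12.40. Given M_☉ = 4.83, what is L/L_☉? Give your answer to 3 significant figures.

L/L_☉ ≈ 9.38×10^-4

M − M_☉ = 12.40 − 4.83 = 7.570
L/L_☉ = 10^(−0.4 (M − M_☉)) = 10^-3.028 = 9.376×10^-4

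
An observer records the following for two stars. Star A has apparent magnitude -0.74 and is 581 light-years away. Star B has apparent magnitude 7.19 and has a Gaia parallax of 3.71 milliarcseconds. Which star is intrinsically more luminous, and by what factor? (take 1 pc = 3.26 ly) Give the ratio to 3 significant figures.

Star A: d = 581 ly / 3.26 = 178.2 pc
Star A: M = m − 5 log₁₀ d + 5 = -0.74 − 5·2.2510 + 5 = -6.995
Star B: p = 3.71 mas = 3.71×10^-3″ → d = 1/p = 269.5 pc
Star B: M = m − 5 log₁₀ d + 5 = 7.19 − 5·2.4306 + 5 = 0.037
ΔM = M_A − M_B = -6.995 − (0.037) = -7.032; smaller M is more luminous → Star A.
L ratio = 10^(0.4 |ΔM|) = 10^2.813 = 649.6

Star A is more luminous, by a factor of 650.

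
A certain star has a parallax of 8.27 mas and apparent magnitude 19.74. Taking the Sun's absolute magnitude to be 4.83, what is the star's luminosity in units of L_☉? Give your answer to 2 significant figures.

L/L_☉ ≈ 1.6×10^-4

d = 1/p = 1000/8.27 mas = 120.9 pc
M = m − 5 log₁₀ d + 5 = 19.74 − 5·2.0825 + 5 = 14.328
M − M_☉ = 14.328 − 4.83 = 9.498
L/L_☉ = 10^(−0.4 × 9.498) = 1.589×10^-4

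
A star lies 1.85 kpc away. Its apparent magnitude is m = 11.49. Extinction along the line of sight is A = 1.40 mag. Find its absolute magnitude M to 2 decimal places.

M ≈ -1.25

d = 1.85 kpc = 1850 pc
5 log₁₀(d/10 pc) = 5 log₁₀(1850) − 5 = 11.336
M = m − 5 log₁₀(d/10) − A = 11.49 − 11.336 − 1.40 = -1.246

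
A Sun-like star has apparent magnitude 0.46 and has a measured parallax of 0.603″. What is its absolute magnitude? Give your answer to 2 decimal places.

M ≈ 4.36

d = 1/p = 1/0.603″ = 1.658 pc
5 log₁₀(d/10 pc) = 5 log₁₀(1.658) − 5 = -3.902
M = m − 5 log₁₀(d/10) = 0.46 + 3.902 = 4.362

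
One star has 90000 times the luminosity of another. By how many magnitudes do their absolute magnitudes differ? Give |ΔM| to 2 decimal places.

|ΔM| ≈ 12.39

Pogson: ΔM = −2.5 log₁₀(ratio) = −2.5 log₁₀(90000) = −2.5 × 4.9542 = -12.386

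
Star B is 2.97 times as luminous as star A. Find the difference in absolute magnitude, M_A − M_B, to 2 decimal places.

M_A − M_B ≈ 1.18

Pogson: ΔM = −2.5 log₁₀(ratio) = −2.5 log₁₀(2.97) = −2.5 × 0.4728 = -1.182
Star B is brighter so has the smaller magnitude: M_A − M_B is positive.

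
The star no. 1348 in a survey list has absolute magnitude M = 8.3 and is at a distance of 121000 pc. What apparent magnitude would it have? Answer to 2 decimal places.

m ≈ 28.71

m = M + 5 log₁₀ d − 5 = 8.3 + 5·5.0828 − 5 = 28.714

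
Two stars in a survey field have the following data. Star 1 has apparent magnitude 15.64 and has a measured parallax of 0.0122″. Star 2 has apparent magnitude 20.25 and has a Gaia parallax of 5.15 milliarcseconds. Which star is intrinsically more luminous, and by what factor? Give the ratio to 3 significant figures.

Star 1 is more luminous, by a factor of 12.4.

Star 1: d = 1/p = 1/0.0122″ = 81.97 pc
Star 1: M = m − 5 log₁₀ d + 5 = 15.64 − 5·1.9136 + 5 = 11.072
Star 2: p = 5.15 mas = 5.15×10^-3″ → d = 1/p = 194.2 pc
Star 2: M = m − 5 log₁₀ d + 5 = 20.25 − 5·2.2882 + 5 = 13.809
ΔM = M_1 − M_2 = 11.072 − (13.809) = -2.737; smaller M is more luminous → Star 1.
L ratio = 10^(0.4 |ΔM|) = 10^1.095 = 12.44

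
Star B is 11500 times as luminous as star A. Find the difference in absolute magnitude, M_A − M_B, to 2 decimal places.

M_A − M_B ≈ 10.15

Pogson: ΔM = −2.5 log₁₀(ratio) = −2.5 log₁₀(11500) = −2.5 × 4.0607 = -10.152
Star B is brighter so has the smaller magnitude: M_A − M_B is positive.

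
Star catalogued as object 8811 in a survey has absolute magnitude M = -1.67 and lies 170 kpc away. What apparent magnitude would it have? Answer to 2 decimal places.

m ≈ 19.48

d = 170 kpc = 170000 pc
m = M + 5 log₁₀ d − 5 = -1.67 + 5·5.2304 − 5 = 19.482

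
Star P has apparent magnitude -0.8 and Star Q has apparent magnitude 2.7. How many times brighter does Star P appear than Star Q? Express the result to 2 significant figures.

Δm = -0.8 − (2.7) = -3.5
Flux ratio = 10^(−0.4 Δm) = 10^(−0.4 × -3.5) = 10^1.400 = 25.12

25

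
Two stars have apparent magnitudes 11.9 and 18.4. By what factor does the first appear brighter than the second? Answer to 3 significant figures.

Δm = 11.9 − (18.4) = -6.5
Flux ratio = 10^(−0.4 Δm) = 10^(−0.4 × -6.5) = 10^2.600 = 398.1

398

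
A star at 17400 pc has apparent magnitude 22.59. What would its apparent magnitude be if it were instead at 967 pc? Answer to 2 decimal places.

Flux ∝ 1/d², so Δm = 5 log₁₀(d₂/d₁) = 5 log₁₀(967/17400) = -6.276
m₂ = m₁ + Δm = 22.59 + (-6.276) = 16.314

m ≈ 16.31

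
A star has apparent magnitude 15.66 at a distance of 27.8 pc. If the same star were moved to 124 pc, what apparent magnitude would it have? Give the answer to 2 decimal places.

m ≈ 18.91

Flux ∝ 1/d², so Δm = 5 log₁₀(d₂/d₁) = 5 log₁₀(124/27.8) = 3.247
m₂ = m₁ + Δm = 15.66 + (3.247) = 18.907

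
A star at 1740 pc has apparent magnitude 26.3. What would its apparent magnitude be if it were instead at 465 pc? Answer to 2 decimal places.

Flux ∝ 1/d², so Δm = 5 log₁₀(d₂/d₁) = 5 log₁₀(465/1740) = -2.865
m₂ = m₁ + Δm = 26.3 + (-2.865) = 23.435

m ≈ 23.43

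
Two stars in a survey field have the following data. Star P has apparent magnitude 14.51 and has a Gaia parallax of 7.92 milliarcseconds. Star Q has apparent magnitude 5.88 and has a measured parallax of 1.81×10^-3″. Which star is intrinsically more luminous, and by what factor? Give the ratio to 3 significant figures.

Star P: p = 7.92 mas = 7.92×10^-3″ → d = 1/p = 126.3 pc
Star P: M = m − 5 log₁₀ d + 5 = 14.51 − 5·2.1013 + 5 = 9.004
Star Q: d = 1/p = 1/1.81×10^-3″ = 552.5 pc
Star Q: M = m − 5 log₁₀ d + 5 = 5.88 − 5·2.7423 + 5 = -2.832
ΔM = M_P − M_Q = 9.004 − (-2.832) = 11.835; smaller M is more luminous → Star Q.
L ratio = 10^(0.4 |ΔM|) = 10^4.734 = 54210

Star Q is more luminous, by a factor of 54200.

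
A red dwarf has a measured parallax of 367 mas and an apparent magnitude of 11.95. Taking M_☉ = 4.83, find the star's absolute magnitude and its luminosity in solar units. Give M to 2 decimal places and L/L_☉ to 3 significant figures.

d = 1/p = 1000/367 mas = 2.725 pc
M = m − 5 log₁₀ d + 5 = 11.95 − 5·0.4353 + 5 = 14.773
M − M_☉ = 14.773 − 4.83 = 9.943
L/L_☉ = 10^(−0.4 × 9.943) = 1.054×10^-4

M ≈ 14.77; L/L_☉ ≈ 1.05×10^-4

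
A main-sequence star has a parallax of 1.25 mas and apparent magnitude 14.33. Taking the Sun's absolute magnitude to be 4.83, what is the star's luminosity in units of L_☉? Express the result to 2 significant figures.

d = 1/p = 1000/1.25 mas = 800.0 pc
M = m − 5 log₁₀ d + 5 = 14.33 − 5·2.9031 + 5 = 4.815
M − M_☉ = 4.815 − 4.83 = -0.015
L/L_☉ = 10^(−0.4 × -0.015) = 1.014

L/L_☉ ≈ 1.0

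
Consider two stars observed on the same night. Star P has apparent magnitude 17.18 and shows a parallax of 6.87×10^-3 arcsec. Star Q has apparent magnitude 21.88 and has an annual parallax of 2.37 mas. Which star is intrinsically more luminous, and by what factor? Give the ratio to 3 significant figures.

Star P: d = 1/p = 1/6.87×10^-3″ = 145.6 pc
Star P: M = m − 5 log₁₀ d + 5 = 17.18 − 5·2.1630 + 5 = 11.365
Star Q: p = 2.37 mas = 2.37×10^-3″ → d = 1/p = 421.9 pc
Star Q: M = m − 5 log₁₀ d + 5 = 21.88 − 5·2.6253 + 5 = 13.754
ΔM = M_P − M_Q = 11.365 − (13.754) = -2.389; smaller M is more luminous → Star P.
L ratio = 10^(0.4 |ΔM|) = 10^0.956 = 9.028

Star P is more luminous, by a factor of 9.03.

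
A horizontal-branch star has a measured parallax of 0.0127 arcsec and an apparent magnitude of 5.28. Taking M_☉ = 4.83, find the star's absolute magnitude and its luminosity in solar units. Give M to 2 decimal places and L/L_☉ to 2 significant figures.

M ≈ 0.80; L/L_☉ ≈ 41

d = 1/p = 1/0.0127″ = 78.74 pc
M = m − 5 log₁₀ d + 5 = 5.28 − 5·1.8962 + 5 = 0.799
M − M_☉ = 0.799 − 4.83 = -4.031
L/L_☉ = 10^(−0.4 × -4.031) = 40.96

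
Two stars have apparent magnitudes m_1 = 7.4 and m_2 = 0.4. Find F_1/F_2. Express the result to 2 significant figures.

F_1/F_2 ≈ 1.6×10^-3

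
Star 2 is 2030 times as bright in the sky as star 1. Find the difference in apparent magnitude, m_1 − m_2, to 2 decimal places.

Pogson: Δm = −2.5 log₁₀(ratio) = −2.5 log₁₀(2030) = −2.5 × 3.3075 = -8.269
Star 2 is brighter so has the smaller magnitude: m_1 − m_2 is positive.

m_1 − m_2 ≈ 8.27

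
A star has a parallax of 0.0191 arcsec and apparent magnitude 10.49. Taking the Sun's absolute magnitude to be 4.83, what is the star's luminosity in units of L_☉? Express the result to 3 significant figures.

d = 1/p = 1/0.0191″ = 52.36 pc
M = m − 5 log₁₀ d + 5 = 10.49 − 5·1.7190 + 5 = 6.895
M − M_☉ = 6.895 − 4.83 = 2.065
L/L_☉ = 10^(−0.4 × 2.065) = 0.1493

L/L_☉ ≈ 0.149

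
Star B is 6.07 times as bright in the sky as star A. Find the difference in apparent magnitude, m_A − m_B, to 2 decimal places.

Pogson: Δm = −2.5 log₁₀(ratio) = −2.5 log₁₀(6.07) = −2.5 × 0.7832 = -1.958
Star B is brighter so has the smaller magnitude: m_A − m_B is positive.

m_A − m_B ≈ 1.96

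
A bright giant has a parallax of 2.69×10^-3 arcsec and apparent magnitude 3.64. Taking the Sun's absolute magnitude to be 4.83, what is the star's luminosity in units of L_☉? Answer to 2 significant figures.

d = 1/p = 1/2.69×10^-3″ = 371.7 pc
M = m − 5 log₁₀ d + 5 = 3.64 − 5·2.5702 + 5 = -4.211
M − M_☉ = -4.211 − 4.83 = -9.041
L/L_☉ = 10^(−0.4 × -9.041) = 4135

L/L_☉ ≈ 4100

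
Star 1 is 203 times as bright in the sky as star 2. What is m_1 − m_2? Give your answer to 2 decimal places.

m_1 − m_2 ≈ -5.77

Pogson: Δm = −2.5 log₁₀(ratio) = −2.5 log₁₀(203) = −2.5 × 2.3075 = -5.769
Star 1 is brighter, so it has the smaller magnitude: the difference is negative.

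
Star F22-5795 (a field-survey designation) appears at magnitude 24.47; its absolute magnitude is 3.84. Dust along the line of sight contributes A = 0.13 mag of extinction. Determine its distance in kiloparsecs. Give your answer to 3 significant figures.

m − M = 5 log₁₀(d/10 pc) + A  ⇒  24.47 − (3.84) − 0.13 = 5 log₁₀(d/10)
20.500 = 5 log₁₀(d/10)
log₁₀ d = (m − M − A)/5 + 1 = 5.1000
d = 10^5.1000 = 125900 pc
= 125.9 kpc

d ≈ 126 kpc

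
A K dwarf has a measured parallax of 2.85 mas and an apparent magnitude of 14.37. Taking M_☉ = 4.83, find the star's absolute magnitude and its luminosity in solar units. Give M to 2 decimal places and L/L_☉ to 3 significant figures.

d = 1/p = 1000/2.85 mas = 350.9 pc
M = m − 5 log₁₀ d + 5 = 14.37 − 5·2.5452 + 5 = 6.644
M − M_☉ = 6.644 − 4.83 = 1.814
L/L_☉ = 10^(−0.4 × 1.814) = 0.1881

M ≈ 6.64; L/L_☉ ≈ 0.188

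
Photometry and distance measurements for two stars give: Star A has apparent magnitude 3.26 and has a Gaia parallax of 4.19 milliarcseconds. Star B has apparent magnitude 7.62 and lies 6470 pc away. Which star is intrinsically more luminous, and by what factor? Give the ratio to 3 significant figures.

Star B is more luminous, by a factor of 13.3.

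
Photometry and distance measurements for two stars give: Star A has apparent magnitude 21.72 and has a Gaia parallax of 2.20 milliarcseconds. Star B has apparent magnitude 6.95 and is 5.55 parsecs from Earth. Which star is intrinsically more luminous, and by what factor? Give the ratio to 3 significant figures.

Star B is more luminous, by a factor of 121.

Star A: p = 2.20 mas = 2.20×10^-3″ → d = 1/p = 454.5 pc
Star A: M = m − 5 log₁₀ d + 5 = 21.72 − 5·2.6576 + 5 = 13.432
Star B: M = m − 5 log₁₀ d + 5 = 6.95 − 5·0.7443 + 5 = 8.229
ΔM = M_A − M_B = 13.432 − (8.229) = 5.204; smaller M is more luminous → Star B.
L ratio = 10^(0.4 |ΔM|) = 10^2.081 = 120.6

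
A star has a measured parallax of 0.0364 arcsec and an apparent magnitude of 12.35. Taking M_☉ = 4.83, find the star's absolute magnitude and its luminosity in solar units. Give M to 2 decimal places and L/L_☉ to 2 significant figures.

M ≈ 10.16; L/L_☉ ≈ 7.4×10^-3

d = 1/p = 1/0.0364″ = 27.47 pc
M = m − 5 log₁₀ d + 5 = 12.35 − 5·1.4389 + 5 = 10.156
M − M_☉ = 10.156 − 4.83 = 5.326
L/L_☉ = 10^(−0.4 × 5.326) = 7.410×10^-3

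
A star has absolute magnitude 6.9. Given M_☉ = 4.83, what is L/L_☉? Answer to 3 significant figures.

M − M_☉ = 6.9 − 4.83 = 2.070
L/L_☉ = 10^(−0.4 (M − M_☉)) = 10^-0.828 = 0.1486

L/L_☉ ≈ 0.149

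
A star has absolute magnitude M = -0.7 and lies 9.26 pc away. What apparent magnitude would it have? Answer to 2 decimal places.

m = M + 5 log₁₀ d − 5 = -0.7 + 5·0.9666 − 5 = -0.867

m ≈ -0.87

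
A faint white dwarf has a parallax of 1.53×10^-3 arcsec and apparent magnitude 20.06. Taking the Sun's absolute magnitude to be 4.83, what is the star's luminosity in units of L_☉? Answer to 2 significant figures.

L/L_☉ ≈ 3.5×10^-3

d = 1/p = 1/1.53×10^-3″ = 653.6 pc
M = m − 5 log₁₀ d + 5 = 20.06 − 5·2.8153 + 5 = 10.983
M − M_☉ = 10.983 − 4.83 = 6.153
L/L_☉ = 10^(−0.4 × 6.153) = 3.456×10^-3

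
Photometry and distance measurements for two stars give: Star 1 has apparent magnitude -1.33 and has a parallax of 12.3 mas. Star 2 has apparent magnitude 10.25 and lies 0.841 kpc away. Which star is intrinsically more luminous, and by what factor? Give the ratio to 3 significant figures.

Star 1 is more luminous, by a factor of 400.

Star 1: p = 12.3 mas = 0.0123″ → d = 1/p = 81.30 pc
Star 1: M = m − 5 log₁₀ d + 5 = -1.33 − 5·1.9101 + 5 = -5.880
Star 2: d = 0.841 kpc = 841.0 pc
Star 2: M = m − 5 log₁₀ d + 5 = 10.25 − 5·2.9248 + 5 = 0.626
ΔM = M_1 − M_2 = -5.880 − (0.626) = -6.506; smaller M is more luminous → Star 1.
L ratio = 10^(0.4 |ΔM|) = 10^2.603 = 400.5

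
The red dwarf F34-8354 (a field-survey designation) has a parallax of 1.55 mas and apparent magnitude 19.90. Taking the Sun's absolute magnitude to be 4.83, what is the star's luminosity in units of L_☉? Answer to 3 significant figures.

L/L_☉ ≈ 3.90×10^-3

d = 1/p = 1000/1.55 mas = 645.2 pc
M = m − 5 log₁₀ d + 5 = 19.90 − 5·2.8097 + 5 = 10.852
M − M_☉ = 10.852 − 4.83 = 6.022
L/L_☉ = 10^(−0.4 × 6.022) = 3.902×10^-3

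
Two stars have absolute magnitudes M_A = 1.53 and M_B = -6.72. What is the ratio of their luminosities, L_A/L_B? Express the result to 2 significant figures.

ΔM = M_A − M_B = 8.25
L_A/L_B = 10^(−0.4 ΔM) = 10^-3.300 = 5.012×10^-4

L_A/L_B ≈ 5.0×10^-4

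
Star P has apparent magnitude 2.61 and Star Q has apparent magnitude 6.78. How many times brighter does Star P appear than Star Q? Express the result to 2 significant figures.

47

Magnitude difference = -4.17
Flux ratio = 10^(−0.4 Δm) = 10^(−0.4 × -4.17) = 10^1.668 = 46.56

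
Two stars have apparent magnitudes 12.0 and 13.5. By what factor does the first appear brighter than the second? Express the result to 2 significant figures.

4.0

Δm = 12.0 − (13.5) = -1.5
Flux ratio = 10^(−0.4 Δm) = 10^(−0.4 × -1.5) = 10^0.600 = 3.981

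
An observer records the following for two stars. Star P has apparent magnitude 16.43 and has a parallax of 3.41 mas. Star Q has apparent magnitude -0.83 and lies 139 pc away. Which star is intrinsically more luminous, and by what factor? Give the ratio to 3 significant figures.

Star P: p = 3.41 mas = 3.41×10^-3″ → d = 1/p = 293.3 pc
Star P: M = m − 5 log₁₀ d + 5 = 16.43 − 5·2.4672 + 5 = 9.094
Star Q: M = m − 5 log₁₀ d + 5 = -0.83 − 5·2.1430 + 5 = -6.545
ΔM = M_P − M_Q = 9.094 − (-6.545) = 15.639; smaller M is more luminous → Star Q.
L ratio = 10^(0.4 |ΔM|) = 10^6.256 = 1.801×10^6

Star Q is more luminous, by a factor of 1.80×10^6.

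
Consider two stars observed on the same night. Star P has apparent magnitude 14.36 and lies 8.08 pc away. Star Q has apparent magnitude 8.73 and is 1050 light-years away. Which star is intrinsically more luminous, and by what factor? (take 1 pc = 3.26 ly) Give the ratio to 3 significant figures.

Star Q is more luminous, by a factor of 284000.

Star P: M = m − 5 log₁₀ d + 5 = 14.36 − 5·0.9074 + 5 = 14.823
Star Q: d = 1050 ly / 3.26 = 322.1 pc
Star Q: M = m − 5 log₁₀ d + 5 = 8.73 − 5·2.5080 + 5 = 1.190
ΔM = M_P − M_Q = 14.823 − (1.190) = 13.633; smaller M is more luminous → Star Q.
L ratio = 10^(0.4 |ΔM|) = 10^5.453 = 283900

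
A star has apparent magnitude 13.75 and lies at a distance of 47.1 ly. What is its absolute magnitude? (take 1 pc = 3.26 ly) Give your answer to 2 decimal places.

M ≈ 12.95

d = 47.1 ly / 3.26 = 14.45 pc
5 log₁₀(d/10 pc) = 5 log₁₀(14.45) − 5 = 0.799
M = m − 5 log₁₀(d/10) = 13.75 − 0.799 = 12.951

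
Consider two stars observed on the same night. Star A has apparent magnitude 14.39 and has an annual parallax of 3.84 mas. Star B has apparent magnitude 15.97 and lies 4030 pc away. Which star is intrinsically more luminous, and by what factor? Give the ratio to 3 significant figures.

Star A: p = 3.84 mas = 3.84×10^-3″ → d = 1/p = 260.4 pc
Star A: M = m − 5 log₁₀ d + 5 = 14.39 − 5·2.4157 + 5 = 7.312
Star B: M = m − 5 log₁₀ d + 5 = 15.97 − 5·3.6053 + 5 = 2.943
ΔM = M_A − M_B = 7.312 − (2.943) = 4.368; smaller M is more luminous → Star B.
L ratio = 10^(0.4 |ΔM|) = 10^1.747 = 55.88

Star B is more luminous, by a factor of 55.9.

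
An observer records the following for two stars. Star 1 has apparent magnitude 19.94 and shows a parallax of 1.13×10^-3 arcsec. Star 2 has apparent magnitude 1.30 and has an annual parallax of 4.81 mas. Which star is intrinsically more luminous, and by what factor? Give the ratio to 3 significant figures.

Star 1: d = 1/p = 1/1.13×10^-3″ = 885.0 pc
Star 1: M = m − 5 log₁₀ d + 5 = 19.94 − 5·2.9469 + 5 = 10.205
Star 2: p = 4.81 mas = 4.81×10^-3″ → d = 1/p = 207.9 pc
Star 2: M = m − 5 log₁₀ d + 5 = 1.30 − 5·2.3179 + 5 = -5.289
ΔM = M_1 − M_2 = 10.205 − (-5.289) = 15.495; smaller M is more luminous → Star 2.
L ratio = 10^(0.4 |ΔM|) = 10^6.198 = 1.577×10^6

Star 2 is more luminous, by a factor of 1.58×10^6.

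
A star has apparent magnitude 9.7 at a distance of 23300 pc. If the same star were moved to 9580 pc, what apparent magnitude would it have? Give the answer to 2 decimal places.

m ≈ 7.77

Flux ∝ 1/d², so Δm = 5 log₁₀(d₂/d₁) = 5 log₁₀(9580/23300) = -1.930
m₂ = m₁ + Δm = 9.7 + (-1.930) = 7.770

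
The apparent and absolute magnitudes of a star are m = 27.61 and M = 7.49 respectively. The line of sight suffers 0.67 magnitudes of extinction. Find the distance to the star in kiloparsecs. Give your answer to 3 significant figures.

d ≈ 77.6 kpc

m − M = 5 log₁₀(d/10 pc) + A  ⇒  27.61 − (7.49) − 0.67 = 5 log₁₀(d/10)
19.450 = 5 log₁₀(d/10)
log₁₀ d = (m − M − A)/5 + 1 = 4.8900
d = 10^4.8900 = 77620 pc
= 77.62 kpc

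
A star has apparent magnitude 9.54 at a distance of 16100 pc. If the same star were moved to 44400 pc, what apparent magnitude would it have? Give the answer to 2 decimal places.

Flux ∝ 1/d², so Δm = 5 log₁₀(d₂/d₁) = 5 log₁₀(44400/16100) = 2.203
m₂ = m₁ + Δm = 9.54 + (2.203) = 11.743

m ≈ 11.74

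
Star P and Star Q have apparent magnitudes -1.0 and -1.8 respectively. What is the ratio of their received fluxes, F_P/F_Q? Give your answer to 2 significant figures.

Magnitude difference = 0.8
Flux ratio = 10^(−0.4 Δm) = 10^(−0.4 × 0.8) = 10^-0.320 = 0.4786

F_P/F_Q ≈ 0.48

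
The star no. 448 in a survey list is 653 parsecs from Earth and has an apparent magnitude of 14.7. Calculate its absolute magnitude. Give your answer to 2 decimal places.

M ≈ 5.63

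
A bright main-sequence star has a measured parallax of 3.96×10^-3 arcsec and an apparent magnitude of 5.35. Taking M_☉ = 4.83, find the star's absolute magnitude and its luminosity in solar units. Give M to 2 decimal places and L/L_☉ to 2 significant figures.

d = 1/p = 1/3.96×10^-3″ = 252.5 pc
M = m − 5 log₁₀ d + 5 = 5.35 − 5·2.4023 + 5 = -1.662
M − M_☉ = -1.662 − 4.83 = -6.492
L/L_☉ = 10^(−0.4 × -6.492) = 395.0

M ≈ -1.66; L/L_☉ ≈ 400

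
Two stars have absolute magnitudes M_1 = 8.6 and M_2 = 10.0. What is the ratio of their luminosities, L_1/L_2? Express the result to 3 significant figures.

ΔM = M_1 − M_2 = -1.4
L_1/L_2 = 10^(−0.4 ΔM) = 10^0.560 = 3.631

L_1/L_2 ≈ 3.63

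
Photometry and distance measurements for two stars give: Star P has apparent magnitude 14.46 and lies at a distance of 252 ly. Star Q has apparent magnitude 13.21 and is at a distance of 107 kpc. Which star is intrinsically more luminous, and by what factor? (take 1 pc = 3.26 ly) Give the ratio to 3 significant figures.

Star P: d = 252 ly / 3.26 = 77.30 pc
Star P: M = m − 5 log₁₀ d + 5 = 14.46 − 5·1.8882 + 5 = 10.019
Star Q: d = 107 kpc = 107000 pc
Star Q: M = m − 5 log₁₀ d + 5 = 13.21 − 5·5.0294 + 5 = -6.937
ΔM = M_P − M_Q = 10.019 − (-6.937) = 16.956; smaller M is more luminous → Star Q.
L ratio = 10^(0.4 |ΔM|) = 10^6.782 = 6.059×10^6

Star Q is more luminous, by a factor of 6.06×10^6.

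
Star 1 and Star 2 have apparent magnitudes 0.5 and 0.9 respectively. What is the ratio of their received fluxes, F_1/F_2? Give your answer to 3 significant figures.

F_1/F_2 ≈ 1.45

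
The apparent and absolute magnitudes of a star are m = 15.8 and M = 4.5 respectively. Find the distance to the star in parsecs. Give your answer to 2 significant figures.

d ≈ 1800 pc

Distance modulus: m − M = 15.8 − (4.5) = 11.300
m − M = 5 log₁₀ d − 5
log₁₀ d = (m − M)/5 + 1 = 3.2600
d = 10^3.2600 = 1820 pc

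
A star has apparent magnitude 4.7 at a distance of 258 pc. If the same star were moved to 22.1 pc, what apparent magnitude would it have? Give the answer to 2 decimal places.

Flux ∝ 1/d², so Δm = 5 log₁₀(d₂/d₁) = 5 log₁₀(22.1/258) = -5.336
m₂ = m₁ + Δm = 4.7 + (-5.336) = -0.636

m ≈ -0.64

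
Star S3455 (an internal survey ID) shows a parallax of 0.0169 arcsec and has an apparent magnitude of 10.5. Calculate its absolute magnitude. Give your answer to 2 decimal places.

d = 1/p = 1/0.0169″ = 59.17 pc
5 log₁₀(d/10 pc) = 5 log₁₀(59.17) − 5 = 3.861
M = m − 5 log₁₀(d/10) = 10.5 − 3.861 = 6.639

M ≈ 6.64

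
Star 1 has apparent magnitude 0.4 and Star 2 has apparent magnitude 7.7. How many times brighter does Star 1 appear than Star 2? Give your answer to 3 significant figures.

Δm = 0.4 − (7.7) = -7.3
Flux ratio = 10^(−0.4 Δm) = 10^(−0.4 × -7.3) = 10^2.920 = 831.8

832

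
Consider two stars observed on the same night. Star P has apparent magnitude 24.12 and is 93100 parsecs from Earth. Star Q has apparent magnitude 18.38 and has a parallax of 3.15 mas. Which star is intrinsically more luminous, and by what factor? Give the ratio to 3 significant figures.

Star P is more luminous, by a factor of 435.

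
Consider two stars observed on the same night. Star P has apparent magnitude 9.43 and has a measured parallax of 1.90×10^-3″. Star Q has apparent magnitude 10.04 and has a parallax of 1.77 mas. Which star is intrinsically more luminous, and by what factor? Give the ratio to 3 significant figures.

Star P: d = 1/p = 1/1.90×10^-3″ = 526.3 pc
Star P: M = m − 5 log₁₀ d + 5 = 9.43 − 5·2.7212 + 5 = 0.824
Star Q: p = 1.77 mas = 1.77×10^-3″ → d = 1/p = 565.0 pc
Star Q: M = m − 5 log₁₀ d + 5 = 10.04 − 5·2.7520 + 5 = 1.280
ΔM = M_P − M_Q = 0.824 − (1.280) = -0.456; smaller M is more luminous → Star P.
L ratio = 10^(0.4 |ΔM|) = 10^0.182 = 1.522

Star P is more luminous, by a factor of 1.52.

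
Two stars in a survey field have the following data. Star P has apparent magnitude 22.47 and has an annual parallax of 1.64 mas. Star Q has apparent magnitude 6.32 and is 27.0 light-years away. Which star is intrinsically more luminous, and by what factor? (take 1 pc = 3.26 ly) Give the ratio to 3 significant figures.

Star P: p = 1.64 mas = 1.64×10^-3″ → d = 1/p = 609.8 pc
Star P: M = m − 5 log₁₀ d + 5 = 22.47 − 5·2.7852 + 5 = 13.544
Star Q: d = 27.0 ly / 3.26 = 8.282 pc
Star Q: M = m − 5 log₁₀ d + 5 = 6.32 − 5·0.9181 + 5 = 6.729
ΔM = M_P − M_Q = 13.544 − (6.729) = 6.815; smaller M is more luminous → Star Q.
L ratio = 10^(0.4 |ΔM|) = 10^2.726 = 532.1

Star Q is more luminous, by a factor of 532.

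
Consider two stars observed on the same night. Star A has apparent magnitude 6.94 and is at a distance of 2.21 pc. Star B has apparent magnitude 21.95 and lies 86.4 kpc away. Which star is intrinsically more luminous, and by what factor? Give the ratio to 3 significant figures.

Star A: M = m − 5 log₁₀ d + 5 = 6.94 − 5·0.3444 + 5 = 10.218
Star B: d = 86.4 kpc = 86400 pc
Star B: M = m − 5 log₁₀ d + 5 = 21.95 − 5·4.9365 + 5 = 2.267
ΔM = M_A − M_B = 10.218 − (2.267) = 7.951; smaller M is more luminous → Star B.
L ratio = 10^(0.4 |ΔM|) = 10^3.180 = 1514

Star B is more luminous, by a factor of 1510.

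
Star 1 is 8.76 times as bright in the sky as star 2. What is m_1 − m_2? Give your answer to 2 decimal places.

Pogson: Δm = −2.5 log₁₀(ratio) = −2.5 log₁₀(8.76) = −2.5 × 0.9425 = -2.356
Star 1 is brighter, so it has the smaller magnitude: the difference is negative.

m_1 − m_2 ≈ -2.36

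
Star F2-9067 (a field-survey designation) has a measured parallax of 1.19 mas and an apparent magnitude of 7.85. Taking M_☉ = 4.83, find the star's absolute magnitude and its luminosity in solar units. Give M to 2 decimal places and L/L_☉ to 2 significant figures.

d = 1/p = 1000/1.19 mas = 840.3 pc
M = m − 5 log₁₀ d + 5 = 7.85 − 5·2.9245 + 5 = -1.772
M − M_☉ = -1.772 − 4.83 = -6.602
L/L_☉ = 10^(−0.4 × -6.602) = 437.4

M ≈ -1.77; L/L_☉ ≈ 440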